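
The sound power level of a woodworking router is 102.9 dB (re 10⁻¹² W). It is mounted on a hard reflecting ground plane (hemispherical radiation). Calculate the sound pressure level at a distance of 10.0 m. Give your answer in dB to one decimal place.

74.9 dB

The power spreads over a hemisphere of area 2π·r², so L_p = L_w − 10·log₁₀(2π·r²).
2π·r² = 628.3 m², 10·log₁₀ of that is 27.982 dB.
L_p = 102.9 − 27.982 = 74.92 dB.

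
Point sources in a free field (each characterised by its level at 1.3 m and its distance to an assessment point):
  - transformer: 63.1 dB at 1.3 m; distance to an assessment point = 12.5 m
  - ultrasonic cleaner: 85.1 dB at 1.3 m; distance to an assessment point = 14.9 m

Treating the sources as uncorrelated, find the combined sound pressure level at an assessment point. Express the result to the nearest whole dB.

64 dB

Apply inverse-square spreading to bring every level to the receiver, then sum 10^(L/10).
transformer: 63.1 − 20·log₁₀(12.5/1.3) = 63.1 − 19.66 = 43.44 dB.
ultrasonic cleaner: 85.1 − 20·log₁₀(14.9/1.3) = 85.1 − 21.18 = 63.92 dB.
Σ 10^(L/10) = 2.485e+06 → L_total = 10·log₁₀(2.485e+06) = 63.95 dB.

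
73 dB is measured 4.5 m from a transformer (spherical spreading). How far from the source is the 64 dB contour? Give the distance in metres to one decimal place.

12.7 m

Point-source spreading drops the level by 20·log₁₀(r₂/r₁); inverting, r₂/r₁ = 10^(ΔL/20).
r₂ = 4.5·10^((73−64)/20) = 4.5·10^(9.0/20) = 12.68 m.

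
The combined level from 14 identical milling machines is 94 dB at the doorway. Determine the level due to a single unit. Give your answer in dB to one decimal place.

82.5 dB

14 equal contributions raise the level by 10·log₁₀ 14 = 11.461 dB, so each unit alone gives 94 − 11.461.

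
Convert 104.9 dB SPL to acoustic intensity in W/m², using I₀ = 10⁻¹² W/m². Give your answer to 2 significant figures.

0.031 W/m²

L = 10·log₁₀(I/I₀) ⇒ I = I₀·10^(L/10) = 10⁻¹² × 10^10.49.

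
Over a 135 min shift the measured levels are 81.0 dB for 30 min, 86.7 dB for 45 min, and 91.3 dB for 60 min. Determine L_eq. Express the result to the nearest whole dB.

L_eq = 10·log₁₀[(1/T)·Σ tᵢ·10^(Lᵢ/10)] with T = 135 min.
Σ tᵢ·10^(Lᵢ/10) = 30·10^(81.0/10) + 45·10^(86.7/10) + 60·10^(91.3/10) = 1.058e+11.
L_eq = 10·log₁₀(1.058e+11/135) = 88.94 dB.

89 dB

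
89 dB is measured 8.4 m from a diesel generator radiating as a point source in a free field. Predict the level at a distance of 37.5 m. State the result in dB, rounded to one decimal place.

76.0 dB

Spherical spreading from a point source gives a 20·log₁₀(r₂/r₁) drop.
L₂ = 89 − 20·log₁₀(37.5/8.4) = 89 − 12.995 = 76.00 dB.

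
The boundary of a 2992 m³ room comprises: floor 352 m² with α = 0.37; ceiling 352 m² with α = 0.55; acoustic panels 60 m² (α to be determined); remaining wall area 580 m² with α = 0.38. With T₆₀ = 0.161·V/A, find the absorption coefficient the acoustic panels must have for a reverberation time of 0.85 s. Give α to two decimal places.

0.37

Required total absorption A = 0.161·2992/0.85 = 566.72 m².
Absorption from the other surfaces = 352·0.37 + 352·0.55 + 580·0.38 = 544.24 m², so the acoustic panels must supply 22.48 m² over 60 m².
α = 22.48/60 = 0.375.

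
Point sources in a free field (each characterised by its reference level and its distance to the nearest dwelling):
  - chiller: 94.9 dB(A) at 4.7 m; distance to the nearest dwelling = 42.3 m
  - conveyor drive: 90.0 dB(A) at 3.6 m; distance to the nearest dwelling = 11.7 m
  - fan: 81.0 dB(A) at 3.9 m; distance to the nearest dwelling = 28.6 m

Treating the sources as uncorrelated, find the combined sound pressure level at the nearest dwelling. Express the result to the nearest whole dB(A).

81 dB(A)

Propagate each source to the receiver with L = L_ref − 20·log₁₀(r/r_ref), then add intensities.
chiller: 94.9 − 20·log₁₀(42.3/4.7) = 94.9 − 19.08 = 75.82 dB(A).
conveyor drive: 90.0 − 20·log₁₀(11.7/3.6) = 90.0 − 10.24 = 79.76 dB(A).
fan: 81.0 − 20·log₁₀(28.6/3.9) = 81.0 − 17.31 = 63.69 dB(A).
Σ 10^(L/10) = 1.352e+08 → L_total = 10·log₁₀(1.352e+08) = 81.31 dB(A).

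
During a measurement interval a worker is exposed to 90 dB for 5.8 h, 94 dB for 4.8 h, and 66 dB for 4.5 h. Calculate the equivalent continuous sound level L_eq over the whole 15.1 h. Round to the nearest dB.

91 dB

The energy average is taken in the linear domain: L_eq = 10·log₁₀[(Σ tᵢ·10^(Lᵢ/10))/T], T = 15.1 h.
Σ tᵢ·10^(Lᵢ/10) = 5.8·10^(90/10) + 4.8·10^(94/10) + 4.5·10^(66/10) = 1.787e+10.
L_eq = 10·log₁₀(1.787e+10/15.1) = 90.73 dB.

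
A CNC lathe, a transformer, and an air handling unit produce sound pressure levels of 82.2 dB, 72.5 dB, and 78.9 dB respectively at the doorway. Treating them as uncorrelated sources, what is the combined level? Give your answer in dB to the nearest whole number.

84 dB

Incoherent sources combine by intensity addition: L_total = 10·log₁₀(Σ 10^(L_i/10)).
Σ 10^(L/10) = 10^(82.2/10) + 10^(72.5/10) + 10^(78.9/10) = 2.614e+08.
L_total = 10·log₁₀(2.614e+08) = 84.17 dB.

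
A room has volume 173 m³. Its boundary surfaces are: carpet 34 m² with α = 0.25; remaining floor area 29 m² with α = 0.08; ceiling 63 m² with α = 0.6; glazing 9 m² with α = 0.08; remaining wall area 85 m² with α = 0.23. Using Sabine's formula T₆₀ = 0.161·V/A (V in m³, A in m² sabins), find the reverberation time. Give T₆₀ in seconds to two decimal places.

Total absorption A = 34·0.25 + 29·0.08 + 63·0.6 + 9·0.08 + 85·0.23 = 68.89 m² sabins.
T₆₀ = 0.161·V/A = 0.161·173/68.89 = 0.404 s.

0.40 s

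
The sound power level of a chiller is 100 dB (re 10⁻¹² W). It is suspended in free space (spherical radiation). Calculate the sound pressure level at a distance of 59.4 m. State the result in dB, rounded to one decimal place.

53.5 dB

L_p = L_w − 10·log₁₀(4π·r²) with r = 59.4 m.
4π·r² = 4.434e+04 m², 10·log₁₀ of that is 46.468 dB.
L_p = 100 − 46.468 = 53.53 dB.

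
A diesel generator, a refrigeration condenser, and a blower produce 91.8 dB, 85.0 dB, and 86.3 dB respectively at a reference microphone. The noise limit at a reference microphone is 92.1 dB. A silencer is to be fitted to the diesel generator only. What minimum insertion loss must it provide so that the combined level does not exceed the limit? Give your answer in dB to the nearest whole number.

2 dB

Everything except the diesel generator sums to 10^(85.0/10) + 10^(86.3/10) = 7.428e+08 in linear terms, 88.71 dB.
To meet 92.1 dB overall, the treated diesel generator may contribute at most 10^(92.1/10) − 7.428e+08 = 8.790e+08, i.e. 89.44 dB.
Required insertion loss = 91.8 − 89.44 = 2.36 dB.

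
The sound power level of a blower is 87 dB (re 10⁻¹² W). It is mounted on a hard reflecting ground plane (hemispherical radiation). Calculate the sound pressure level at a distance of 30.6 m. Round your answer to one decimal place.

The power spreads over a hemisphere of area 2π·r², so L_p = L_w − 10·log₁₀(2π·r²).
2π·r² = 5883 m², 10·log₁₀ of that is 37.696 dB.
L_p = 87 − 37.696 = 49.30 dB.

49.3 dB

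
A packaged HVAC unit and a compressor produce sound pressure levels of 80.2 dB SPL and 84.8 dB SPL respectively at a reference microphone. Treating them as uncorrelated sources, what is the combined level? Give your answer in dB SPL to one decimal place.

Incoherent sources combine by intensity addition: L_total = 10·log₁₀(Σ 10^(L_i/10)).
Σ 10^(L/10) = 10^(80.2/10) + 10^(84.8/10) = 4.067e+08.
L_total = 10·log₁₀(4.067e+08) = 86.09 dB SPL.

86.1 dB SPL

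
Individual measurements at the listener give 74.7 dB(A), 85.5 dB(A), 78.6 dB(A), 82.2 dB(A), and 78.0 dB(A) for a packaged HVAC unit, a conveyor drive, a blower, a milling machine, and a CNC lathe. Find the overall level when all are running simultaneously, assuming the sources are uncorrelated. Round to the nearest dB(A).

88 dB(A)

For uncorrelated sources the intensities add, so convert each level to linear form, sum, and take 10·log₁₀ of the total.
Σ 10^(L/10) = 10^(74.7/10) + 10^(85.5/10) + 10^(78.6/10) + 10^(82.2/10) + 10^(78.0/10) = 6.858e+08.
L_total = 10·log₁₀(6.858e+08) = 88.36 dB(A).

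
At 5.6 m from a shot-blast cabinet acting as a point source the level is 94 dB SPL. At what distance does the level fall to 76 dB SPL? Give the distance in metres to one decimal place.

Point-source spreading drops the level by 20·log₁₀(r₂/r₁); inverting, r₂/r₁ = 10^(ΔL/20).
r₂ = 5.6·10^((94−76)/20) = 5.6·10^(18.0/20) = 44.48 m.

44.5 m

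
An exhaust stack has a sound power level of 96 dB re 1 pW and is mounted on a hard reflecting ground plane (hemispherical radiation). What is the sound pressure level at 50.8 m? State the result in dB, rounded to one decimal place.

Free-field hemispherical radiation: L_p = L_w − 10·log₁₀(2π·r²), r = 50.8 m.
2π·r² = 1.621e+04 m², 10·log₁₀ of that is 42.099 dB.
L_p = 96 − 42.099 = 53.90 dB.

53.9 dB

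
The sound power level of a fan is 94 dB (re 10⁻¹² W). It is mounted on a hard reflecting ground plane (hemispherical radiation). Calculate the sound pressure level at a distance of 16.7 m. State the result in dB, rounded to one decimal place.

Free-field hemispherical radiation: L_p = L_w − 10·log₁₀(2π·r²), r = 16.7 m.
2π·r² = 1752 m², 10·log₁₀ of that is 32.436 dB.
L_p = 94 − 32.436 = 61.56 dB.

61.6 dB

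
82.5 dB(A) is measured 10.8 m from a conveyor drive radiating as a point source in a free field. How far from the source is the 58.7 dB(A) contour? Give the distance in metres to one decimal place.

For a point source L₁ − L₂ = 20·log₁₀(r₂/r₁), so r₂ = r₁·10^((L₁−L₂)/20).
r₂ = 10.8·10^((82.5−58.7)/20) = 10.8·10^(23.8/20) = 167.27 m.

167.3 m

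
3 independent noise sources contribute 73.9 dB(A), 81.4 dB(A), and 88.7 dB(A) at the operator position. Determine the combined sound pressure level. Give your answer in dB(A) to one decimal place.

For uncorrelated sources the intensities add, so convert each level to linear form, sum, and take 10·log₁₀ of the total.
Σ 10^(L/10) = 10^(73.9/10) + 10^(81.4/10) + 10^(88.7/10) = 9.039e+08.
L_total = 10·log₁₀(9.039e+08) = 89.56 dB(A).

89.6 dB(A)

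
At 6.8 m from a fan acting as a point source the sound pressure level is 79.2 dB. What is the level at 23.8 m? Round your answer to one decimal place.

Spherical spreading from a point source gives a 20·log₁₀(r₂/r₁) drop.
L₂ = 79.2 − 20·log₁₀(23.8/6.8) = 79.2 − 10.881 = 68.32 dB.

68.3 dB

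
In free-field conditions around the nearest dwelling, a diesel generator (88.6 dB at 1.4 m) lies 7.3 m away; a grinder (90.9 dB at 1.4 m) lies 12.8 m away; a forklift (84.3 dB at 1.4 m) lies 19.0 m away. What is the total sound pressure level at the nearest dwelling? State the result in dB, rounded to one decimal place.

76.3 dB

Apply inverse-square spreading to bring every level to the receiver, then sum 10^(L/10).
diesel generator: 88.6 − 20·log₁₀(7.3/1.4) = 88.6 − 14.34 = 74.26 dB.
grinder: 90.9 − 20·log₁₀(12.8/1.4) = 90.9 − 19.22 = 71.68 dB.
forklift: 84.3 − 20·log₁₀(19.0/1.4) = 84.3 − 22.65 = 61.65 dB.
Σ 10^(L/10) = 4.282e+07 → L_total = 10·log₁₀(4.282e+07) = 76.32 dB.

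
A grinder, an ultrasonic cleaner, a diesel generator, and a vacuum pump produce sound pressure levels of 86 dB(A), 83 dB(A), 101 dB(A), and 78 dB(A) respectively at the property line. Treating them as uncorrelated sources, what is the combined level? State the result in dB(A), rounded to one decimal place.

Incoherent sources combine by intensity addition: L_total = 10·log₁₀(Σ 10^(L_i/10)).
Σ 10^(L/10) = 10^(86/10) + 10^(83/10) + 10^(101/10) + 10^(78/10) = 1.325e+10.
L_total = 10·log₁₀(1.325e+10) = 101.22 dB(A).

101.2 dB(A)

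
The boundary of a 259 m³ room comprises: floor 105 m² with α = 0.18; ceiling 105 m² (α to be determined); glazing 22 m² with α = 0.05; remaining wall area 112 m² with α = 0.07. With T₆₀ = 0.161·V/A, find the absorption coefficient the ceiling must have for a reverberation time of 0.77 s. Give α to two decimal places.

0.25

A = 0.161·V/T₆₀ = 0.161·259/0.77 = 54.15 m² sabins.
Absorption from the other surfaces = 105·0.18 + 22·0.05 + 112·0.07 = 27.84 m², so the ceiling must supply 26.31 m² over 105 m².
α = 26.31/105 = 0.251.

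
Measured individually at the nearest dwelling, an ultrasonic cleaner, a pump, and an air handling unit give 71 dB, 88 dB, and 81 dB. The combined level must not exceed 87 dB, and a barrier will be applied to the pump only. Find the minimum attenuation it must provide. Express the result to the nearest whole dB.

2 dB

The untreated sources together contribute 10^(71/10) + 10^(81/10) = 1.385e+08, i.e. 81.41 dB.
To meet 87 dB overall, the treated pump may contribute at most 10^(87/10) − 1.385e+08 = 3.627e+08, i.e. 85.60 dB.
Required insertion loss = 88 − 85.60 = 2.40 dB.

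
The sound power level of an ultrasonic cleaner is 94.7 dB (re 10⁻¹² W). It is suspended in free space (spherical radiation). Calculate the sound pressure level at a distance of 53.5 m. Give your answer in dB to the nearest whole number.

L_p = L_w − 10·log₁₀(4π·r²) with r = 53.5 m.
4π·r² = 3.597e+04 m², 10·log₁₀ of that is 45.559 dB.
L_p = 94.7 − 45.559 = 49.14 dB.

49 dB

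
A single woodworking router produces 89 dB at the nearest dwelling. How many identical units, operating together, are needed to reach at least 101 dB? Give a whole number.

The shortfall is 101 − 89 = 12.0 dB, and N units add 10·log₁₀ N, so need 10·log₁₀ N ≥ 12.0.
N ≥ 10^(12.0/10) = 15.849, so N = 16.

16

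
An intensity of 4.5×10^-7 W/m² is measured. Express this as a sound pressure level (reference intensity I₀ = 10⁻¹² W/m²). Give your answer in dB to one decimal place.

56.5 dB

L = 10·log₁₀(I/I₀) = 10·log₁₀(4.5×10^-7/10⁻¹²) = 10·log₁₀(4.5×10^5).
L = 10·(0.6532 + 5) = 56.53 dB.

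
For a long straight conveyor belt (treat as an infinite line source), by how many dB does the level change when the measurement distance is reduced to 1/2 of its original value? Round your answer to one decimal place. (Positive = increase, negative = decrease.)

+3.0 dB

With cylindrical spreading the level changes by −10·log₁₀(r₂/r₁).
ΔL = −10·log₁₀(0.5) = +3.01 dB.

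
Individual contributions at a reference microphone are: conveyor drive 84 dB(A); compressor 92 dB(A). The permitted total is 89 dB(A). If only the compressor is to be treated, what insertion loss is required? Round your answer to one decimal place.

4.7 dB

Everything except the compressor sums to 10^(84/10) = 2.512e+08 in linear terms, 84.00 dB(A).
The limit corresponds to 10^(89/10) = 7.943e+08; subtracting the fixed part leaves 5.431e+08 for the compressor, i.e. 87.35 dB(A).
Required insertion loss = 92 − 87.35 = 4.65 dB.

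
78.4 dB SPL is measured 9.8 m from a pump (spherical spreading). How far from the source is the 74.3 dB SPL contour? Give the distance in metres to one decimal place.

Point-source spreading drops the level by 20·log₁₀(r₂/r₁); inverting, r₂/r₁ = 10^(ΔL/20).
r₂ = 9.8·10^((78.4−74.3)/20) = 9.8·10^(4.1/20) = 15.71 m.

15.7 m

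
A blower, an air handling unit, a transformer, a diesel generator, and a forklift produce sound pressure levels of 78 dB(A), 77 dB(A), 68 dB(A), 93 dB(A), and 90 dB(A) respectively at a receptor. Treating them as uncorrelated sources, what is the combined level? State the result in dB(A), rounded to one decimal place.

94.9 dB(A)

Incoherent sources combine by intensity addition: L_total = 10·log₁₀(Σ 10^(L_i/10)).
Σ 10^(L/10) = 10^(78/10) + 10^(77/10) + 10^(68/10) + 10^(93/10) + 10^(90/10) = 3.115e+09.
L_total = 10·log₁₀(3.115e+09) = 94.93 dB(A).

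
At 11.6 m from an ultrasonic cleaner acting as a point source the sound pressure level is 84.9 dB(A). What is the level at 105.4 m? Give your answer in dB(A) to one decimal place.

Point-source attenuation: ΔL = 20·log₁₀(r₂/r₁) = 20·log₁₀(105.4/11.6) = 19.168 dB.
L₂ = 84.9 − 20·log₁₀(105.4/11.6) = 84.9 − 19.168 = 65.73 dB(A).

65.7 dB(A)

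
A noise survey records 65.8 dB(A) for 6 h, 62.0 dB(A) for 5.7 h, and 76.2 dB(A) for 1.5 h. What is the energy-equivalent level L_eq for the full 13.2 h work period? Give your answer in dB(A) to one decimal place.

The energy average is taken in the linear domain: L_eq = 10·log₁₀[(Σ tᵢ·10^(Lᵢ/10))/T], T = 13.2 h.
Σ tᵢ·10^(Lᵢ/10) = 6·10^(65.8/10) + 5.7·10^(62.0/10) + 1.5·10^(76.2/10) = 9.438e+07.
L_eq = 10·log₁₀(9.438e+07/13.2) = 68.54 dB(A).

68.5 dB(A)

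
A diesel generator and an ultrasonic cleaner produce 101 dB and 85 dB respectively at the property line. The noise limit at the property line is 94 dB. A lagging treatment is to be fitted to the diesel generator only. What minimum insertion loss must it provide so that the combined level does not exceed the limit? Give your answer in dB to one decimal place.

7.6 dB

The untreated sources together contribute 10^(85/10) = 3.162e+08, i.e. 85.00 dB.
The limit corresponds to 10^(94/10) = 2.512e+09; subtracting the fixed part leaves 2.196e+09 for the diesel generator, i.e. 93.42 dB.
So the diesel generator must be reduced from 101 to 93.42 dB: IL = 7.58 dB.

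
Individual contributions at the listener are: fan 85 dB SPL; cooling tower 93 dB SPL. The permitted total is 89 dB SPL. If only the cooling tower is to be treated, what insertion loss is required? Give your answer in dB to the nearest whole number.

The untreated sources together contribute 10^(85/10) = 3.162e+08, i.e. 85.00 dB SPL.
The limit corresponds to 10^(89/10) = 7.943e+08; subtracting the fixed part leaves 4.781e+08 for the cooling tower, i.e. 86.80 dB SPL.
So the cooling tower must be reduced from 93 to 86.80 dB SPL: IL = 6.20 dB.

6 dB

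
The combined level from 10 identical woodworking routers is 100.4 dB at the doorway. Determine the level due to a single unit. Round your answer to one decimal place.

Dividing the total intensity by 10 lowers the level by 10·log₁₀ 10 = 10.000 dB: L₁ = 100.4 − 10.000.

90.4 dB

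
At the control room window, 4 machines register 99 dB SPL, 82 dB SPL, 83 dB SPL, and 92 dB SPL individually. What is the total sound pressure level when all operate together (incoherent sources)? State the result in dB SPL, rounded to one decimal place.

For uncorrelated sources the intensities add, so convert each level to linear form, sum, and take 10·log₁₀ of the total.
Σ 10^(L/10) = 10^(99/10) + 10^(82/10) + 10^(83/10) + 10^(92/10) = 9.886e+09.
L_total = 10·log₁₀(9.886e+09) = 99.95 dB SPL.

100.0 dB SPL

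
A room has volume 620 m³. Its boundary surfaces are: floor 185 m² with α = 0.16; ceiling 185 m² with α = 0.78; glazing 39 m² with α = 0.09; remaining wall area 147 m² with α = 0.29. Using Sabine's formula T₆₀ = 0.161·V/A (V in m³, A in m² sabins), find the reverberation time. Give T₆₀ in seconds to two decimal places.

0.45 s

Summing Sᵢαᵢ: 185·0.16 + 185·0.78 + 39·0.09 + 147·0.29 = 220.04 m².
T₆₀ = 0.161 × 620 / 220.04 = 0.454 s.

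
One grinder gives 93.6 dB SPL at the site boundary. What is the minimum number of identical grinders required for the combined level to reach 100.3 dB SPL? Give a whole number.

Need L₁ + 10·log₁₀ N ≥ 100.3, i.e. log₁₀ N ≥ 0.67.
N ≥ 10^(6.7/10) = 4.677, so N = 5.

5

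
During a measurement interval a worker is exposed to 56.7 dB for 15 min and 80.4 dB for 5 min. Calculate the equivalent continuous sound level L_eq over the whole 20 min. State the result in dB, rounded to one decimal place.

The energy average is taken in the linear domain: L_eq = 10·log₁₀[(Σ tᵢ·10^(Lᵢ/10))/T], T = 20 min.
Σ tᵢ·10^(Lᵢ/10) = 15·10^(56.7/10) + 5·10^(80.4/10) = 5.553e+08.
L_eq = 10·log₁₀(5.553e+08/20) = 74.43 dB.

74.4 dB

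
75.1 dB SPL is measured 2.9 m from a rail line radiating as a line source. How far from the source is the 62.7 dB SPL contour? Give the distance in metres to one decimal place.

For a line source L₁ − L₂ = 10·log₁₀(r₂/r₁), so r₂ = r₁·10^((L₁−L₂)/10).
r₂ = 2.9·10^((75.1−62.7)/10) = 2.9·10^(12.4/10) = 50.40 m.

50.4 m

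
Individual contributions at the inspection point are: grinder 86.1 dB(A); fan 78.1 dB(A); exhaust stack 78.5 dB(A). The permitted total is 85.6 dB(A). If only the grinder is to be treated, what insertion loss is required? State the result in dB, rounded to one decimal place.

Fixed contribution from the other sources: Σ 10^(L/10) = 10^(78.1/10) + 10^(78.5/10) = 1.354e+08 (81.31 dB(A)).
The limit corresponds to 10^(85.6/10) = 3.631e+08; subtracting the fixed part leaves 2.277e+08 for the grinder, i.e. 83.57 dB(A).
Required insertion loss = 86.1 − 83.57 = 2.53 dB.

2.5 dB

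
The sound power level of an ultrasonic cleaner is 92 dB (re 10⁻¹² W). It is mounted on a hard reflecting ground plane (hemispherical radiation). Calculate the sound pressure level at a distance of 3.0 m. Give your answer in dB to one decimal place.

Free-field hemispherical radiation: L_p = L_w − 10·log₁₀(2π·r²), r = 3.0 m.
2π·r² = 56.55 m², 10·log₁₀ of that is 17.524 dB.
L_p = 92 − 17.524 = 74.48 dB.

74.5 dB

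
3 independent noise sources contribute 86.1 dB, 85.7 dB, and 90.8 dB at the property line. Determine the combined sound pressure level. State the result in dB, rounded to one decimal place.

93.0 dB

Incoherent sources combine by intensity addition: L_total = 10·log₁₀(Σ 10^(L_i/10)).
Σ 10^(L/10) = 10^(86.1/10) + 10^(85.7/10) + 10^(90.8/10) = 1.981e+09.
L_total = 10·log₁₀(1.981e+09) = 92.97 dB.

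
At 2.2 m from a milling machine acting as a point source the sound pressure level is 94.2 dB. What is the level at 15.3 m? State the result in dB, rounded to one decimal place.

For a point source, L₂ = L₁ − 20·log₁₀(r₂/r₁).
L₂ = 94.2 − 20·log₁₀(15.3/2.2) = 94.2 − 16.845 = 77.35 dB.

77.4 dB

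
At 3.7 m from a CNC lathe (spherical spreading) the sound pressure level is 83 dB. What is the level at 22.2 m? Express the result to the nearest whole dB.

67 dB

Spherical spreading from a point source gives a 20·log₁₀(r₂/r₁) drop.
L₂ = 83 − 20·log₁₀(22.2/3.7) = 83 − 15.563 = 67.44 dB.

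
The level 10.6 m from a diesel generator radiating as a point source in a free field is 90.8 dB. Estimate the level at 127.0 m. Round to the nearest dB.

69 dB

Point-source attenuation: ΔL = 20·log₁₀(r₂/r₁) = 20·log₁₀(127.0/10.6) = 21.570 dB.
L₂ = 90.8 − 20·log₁₀(127.0/10.6) = 90.8 − 21.570 = 69.23 dB.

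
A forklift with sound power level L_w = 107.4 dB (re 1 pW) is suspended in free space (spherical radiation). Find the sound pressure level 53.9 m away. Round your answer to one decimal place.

Free-field spherical radiation: L_p = L_w − 10·log₁₀(4π·r²), r = 53.9 m.
4π·r² = 3.651e+04 m², 10·log₁₀ of that is 45.624 dB.
L_p = 107.4 − 45.624 = 61.78 dB.

61.8 dB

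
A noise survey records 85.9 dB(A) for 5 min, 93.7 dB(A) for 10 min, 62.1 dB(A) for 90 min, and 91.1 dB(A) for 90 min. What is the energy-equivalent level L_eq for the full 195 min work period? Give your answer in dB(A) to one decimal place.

88.6 dB(A)

Weight each interval's intensity by its duration and average over T = 195 min:
Σ tᵢ·10^(Lᵢ/10) = 5·10^(85.9/10) + 10·10^(93.7/10) + 90·10^(62.1/10) + 90·10^(91.1/10) = 1.415e+11.
L_eq = 10·log₁₀(1.415e+11/195) = 88.61 dB(A).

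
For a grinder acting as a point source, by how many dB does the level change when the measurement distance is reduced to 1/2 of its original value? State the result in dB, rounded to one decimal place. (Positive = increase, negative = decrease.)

A point source loses 6 dB per doubling of distance; generally ΔL = −20·log₁₀(r₂/r₁).
ΔL = −20·log₁₀(0.5) = +6.02 dB.

+6.0 dB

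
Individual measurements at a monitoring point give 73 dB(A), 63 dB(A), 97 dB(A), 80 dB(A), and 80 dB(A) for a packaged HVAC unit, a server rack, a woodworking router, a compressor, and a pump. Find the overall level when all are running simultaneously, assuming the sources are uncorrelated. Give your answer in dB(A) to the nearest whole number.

97 dB(A)

For uncorrelated sources the intensities add, so convert each level to linear form, sum, and take 10·log₁₀ of the total.
Σ 10^(L/10) = 10^(73/10) + 10^(63/10) + 10^(97/10) + 10^(80/10) + 10^(80/10) = 5.234e+09.
L_total = 10·log₁₀(5.234e+09) = 97.19 dB(A).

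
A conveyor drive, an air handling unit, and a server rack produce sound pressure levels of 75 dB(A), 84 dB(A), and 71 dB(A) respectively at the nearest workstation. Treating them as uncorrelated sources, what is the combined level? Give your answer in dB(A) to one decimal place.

84.7 dB(A)

For uncorrelated sources the intensities add, so convert each level to linear form, sum, and take 10·log₁₀ of the total.
Σ 10^(L/10) = 10^(75/10) + 10^(84/10) + 10^(71/10) = 2.954e+08.
L_total = 10·log₁₀(2.954e+08) = 84.70 dB(A).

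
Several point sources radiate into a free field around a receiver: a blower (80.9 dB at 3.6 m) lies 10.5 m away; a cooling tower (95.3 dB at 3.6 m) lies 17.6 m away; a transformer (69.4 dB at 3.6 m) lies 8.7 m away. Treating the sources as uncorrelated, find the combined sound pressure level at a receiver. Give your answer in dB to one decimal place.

82.0 dB

Apply inverse-square spreading to bring every level to the receiver, then sum 10^(L/10).
blower: 80.9 − 20·log₁₀(10.5/3.6) = 80.9 − 9.30 = 71.60 dB.
cooling tower: 95.3 − 20·log₁₀(17.6/3.6) = 95.3 − 13.78 = 81.52 dB.
transformer: 69.4 − 20·log₁₀(8.7/3.6) = 69.4 − 7.66 = 61.74 dB.
Σ 10^(L/10) = 1.577e+08 → L_total = 10·log₁₀(1.577e+08) = 81.98 dB.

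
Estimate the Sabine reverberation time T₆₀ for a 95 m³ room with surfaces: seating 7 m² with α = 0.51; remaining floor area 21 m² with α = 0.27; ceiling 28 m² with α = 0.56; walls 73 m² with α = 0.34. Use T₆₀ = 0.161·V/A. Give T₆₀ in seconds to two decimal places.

0.31 s

Summing Sᵢαᵢ: 7·0.51 + 21·0.27 + 28·0.56 + 73·0.34 = 49.74 m².
T₆₀ = 0.161 × 95 / 49.74 = 0.307 s.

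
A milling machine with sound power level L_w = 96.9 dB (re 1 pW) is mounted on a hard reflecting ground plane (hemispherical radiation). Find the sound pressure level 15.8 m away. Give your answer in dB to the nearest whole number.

L_p = L_w − 10·log₁₀(2π·r²) with r = 15.8 m.
2π·r² = 1569 m², 10·log₁₀ of that is 31.955 dB.
L_p = 96.9 − 31.955 = 64.95 dB.

65 dB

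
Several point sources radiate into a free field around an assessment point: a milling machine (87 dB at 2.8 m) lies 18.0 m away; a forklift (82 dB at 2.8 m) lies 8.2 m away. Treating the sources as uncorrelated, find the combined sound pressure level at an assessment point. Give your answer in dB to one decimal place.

74.9 dB

Apply inverse-square spreading to bring every level to the receiver, then sum 10^(L/10).
milling machine: 87 − 20·log₁₀(18.0/2.8) = 87 − 16.16 = 70.84 dB.
forklift: 82 − 20·log₁₀(8.2/2.8) = 82 − 9.33 = 72.67 dB.
Σ 10^(L/10) = 3.061e+07 → L_total = 10·log₁₀(3.061e+07) = 74.86 dB.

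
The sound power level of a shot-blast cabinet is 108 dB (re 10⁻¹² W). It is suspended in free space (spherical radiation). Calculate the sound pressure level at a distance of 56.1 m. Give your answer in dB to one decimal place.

62.0 dB

Free-field spherical radiation: L_p = L_w − 10·log₁₀(4π·r²), r = 56.1 m.
4π·r² = 3.955e+04 m², 10·log₁₀ of that is 45.971 dB.
L_p = 108 − 45.971 = 62.03 dB.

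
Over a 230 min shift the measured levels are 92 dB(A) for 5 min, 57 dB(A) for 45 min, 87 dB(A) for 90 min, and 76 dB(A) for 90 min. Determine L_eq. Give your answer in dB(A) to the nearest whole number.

84 dB(A)

The energy average is taken in the linear domain: L_eq = 10·log₁₀[(Σ tᵢ·10^(Lᵢ/10))/T], T = 230 min.
Σ tᵢ·10^(Lᵢ/10) = 5·10^(92/10) + 45·10^(57/10) + 90·10^(87/10) + 90·10^(76/10) = 5.664e+10.
L_eq = 10·log₁₀(5.664e+10/230) = 83.91 dB(A).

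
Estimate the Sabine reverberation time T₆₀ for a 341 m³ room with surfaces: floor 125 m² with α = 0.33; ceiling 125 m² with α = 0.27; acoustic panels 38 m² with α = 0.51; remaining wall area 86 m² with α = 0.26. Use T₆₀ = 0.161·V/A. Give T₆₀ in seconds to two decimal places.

Total absorption A = 125·0.33 + 125·0.27 + 38·0.51 + 86·0.26 = 116.74 m² sabins.
T₆₀ = 0.161·V/A = 0.161·341/116.74 = 0.470 s.

0.47 s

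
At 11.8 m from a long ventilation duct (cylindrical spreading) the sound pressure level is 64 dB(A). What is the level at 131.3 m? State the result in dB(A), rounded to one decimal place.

For a line source, L₂ = L₁ − 10·log₁₀(r₂/r₁).
L₂ = 64 − 10·log₁₀(131.3/11.8) = 64 − 10.464 = 53.54 dB(A).

53.5 dB(A)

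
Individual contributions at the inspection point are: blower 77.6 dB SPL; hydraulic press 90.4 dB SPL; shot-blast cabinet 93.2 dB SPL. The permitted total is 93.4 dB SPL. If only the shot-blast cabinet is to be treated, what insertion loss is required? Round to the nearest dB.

Everything except the shot-blast cabinet sums to 10^(77.6/10) + 10^(90.4/10) = 1.154e+09 in linear terms, 90.62 dB SPL.
The limit corresponds to 10^(93.4/10) = 2.188e+09; subtracting the fixed part leaves 1.034e+09 for the shot-blast cabinet, i.e. 90.14 dB SPL.
Required insertion loss = 93.2 − 90.14 = 3.06 dB.

3 dB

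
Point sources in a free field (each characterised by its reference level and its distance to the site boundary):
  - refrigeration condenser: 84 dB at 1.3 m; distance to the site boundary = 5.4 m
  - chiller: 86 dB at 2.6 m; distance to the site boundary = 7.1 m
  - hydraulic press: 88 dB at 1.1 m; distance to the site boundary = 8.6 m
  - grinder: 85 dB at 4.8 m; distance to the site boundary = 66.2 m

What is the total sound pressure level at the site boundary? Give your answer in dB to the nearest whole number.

Apply inverse-square spreading to bring every level to the receiver, then sum 10^(L/10).
refrigeration condenser: 84 − 20·log₁₀(5.4/1.3) = 84 − 12.37 = 71.63 dB.
chiller: 86 − 20·log₁₀(7.1/2.6) = 86 − 8.73 = 77.27 dB.
hydraulic press: 88 − 20·log₁₀(8.6/1.1) = 88 − 17.86 = 70.14 dB.
grinder: 85 − 20·log₁₀(66.2/4.8) = 85 − 22.79 = 62.21 dB.
Σ 10^(L/10) = 7.993e+07 → L_total = 10·log₁₀(7.993e+07) = 79.03 dB.

79 dB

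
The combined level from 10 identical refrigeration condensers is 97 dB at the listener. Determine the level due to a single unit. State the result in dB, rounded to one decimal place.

Dividing the total intensity by 10 lowers the level by 10·log₁₀ 10 = 10.000 dB: L₁ = 97 − 10.000.

87.0 dB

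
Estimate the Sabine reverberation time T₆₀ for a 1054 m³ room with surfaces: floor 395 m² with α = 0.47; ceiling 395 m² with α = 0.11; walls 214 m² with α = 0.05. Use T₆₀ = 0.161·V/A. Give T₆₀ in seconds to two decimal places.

A = Σ Sᵢαᵢ = 395·0.47 + 395·0.11 + 214·0.05 = 239.80 m².
T₆₀ = 0.161 × 1054 / 239.80 = 0.708 s.

0.71 s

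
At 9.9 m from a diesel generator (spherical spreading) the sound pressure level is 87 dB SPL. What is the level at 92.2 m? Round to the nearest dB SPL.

68 dB SPL

For a point source, L₂ = L₁ − 20·log₁₀(r₂/r₁).
L₂ = 87 − 20·log₁₀(92.2/9.9) = 87 − 19.382 = 67.62 dB SPL.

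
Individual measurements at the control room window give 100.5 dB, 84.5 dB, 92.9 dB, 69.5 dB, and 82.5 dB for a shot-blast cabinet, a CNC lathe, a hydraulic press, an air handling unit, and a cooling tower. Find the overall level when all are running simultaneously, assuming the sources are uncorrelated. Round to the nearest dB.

For uncorrelated sources the intensities add, so convert each level to linear form, sum, and take 10·log₁₀ of the total.
Σ 10^(L/10) = 10^(100.5/10) + 10^(84.5/10) + 10^(92.9/10) + 10^(69.5/10) + 10^(82.5/10) = 1.364e+10.
L_total = 10·log₁₀(1.364e+10) = 101.35 dB.

101 dB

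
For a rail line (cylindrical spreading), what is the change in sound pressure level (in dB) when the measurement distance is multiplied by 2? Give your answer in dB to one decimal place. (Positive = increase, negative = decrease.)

With cylindrical spreading the level changes by −10·log₁₀(r₂/r₁).
ΔL = −10·log₁₀(2) = -3.01 dB.

-3.0 dB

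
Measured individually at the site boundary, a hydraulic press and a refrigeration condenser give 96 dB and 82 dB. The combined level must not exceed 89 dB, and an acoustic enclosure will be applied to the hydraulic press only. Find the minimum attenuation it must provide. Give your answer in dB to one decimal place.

8.0 dB

Everything except the hydraulic press sums to 10^(82/10) = 1.585e+08 in linear terms, 82.00 dB.
To meet 89 dB overall, the treated hydraulic press may contribute at most 10^(89/10) − 1.585e+08 = 6.358e+08, i.e. 88.03 dB.
Required insertion loss = 96 − 88.03 = 7.97 dB.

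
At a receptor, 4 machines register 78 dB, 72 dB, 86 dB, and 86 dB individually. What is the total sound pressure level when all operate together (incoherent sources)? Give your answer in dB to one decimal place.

Incoherent sources combine by intensity addition: L_total = 10·log₁₀(Σ 10^(L_i/10)).
Σ 10^(L/10) = 10^(78/10) + 10^(72/10) + 10^(86/10) + 10^(86/10) = 8.752e+08.
L_total = 10·log₁₀(8.752e+08) = 89.42 dB.

89.4 dB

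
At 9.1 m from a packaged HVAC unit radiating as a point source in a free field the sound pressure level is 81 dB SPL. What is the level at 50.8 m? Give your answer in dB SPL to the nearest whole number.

For a point source, L₂ = L₁ − 20·log₁₀(r₂/r₁).
L₂ = 81 − 20·log₁₀(50.8/9.1) = 81 − 14.936 = 66.06 dB SPL.

66 dB SPL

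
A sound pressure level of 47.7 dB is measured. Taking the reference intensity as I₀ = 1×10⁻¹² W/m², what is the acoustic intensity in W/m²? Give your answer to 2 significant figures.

I = I₀·10^(L/10) = 10⁻¹² × 10^(47.7/10) = 10^(-7.230).

5.9e-08 W/m²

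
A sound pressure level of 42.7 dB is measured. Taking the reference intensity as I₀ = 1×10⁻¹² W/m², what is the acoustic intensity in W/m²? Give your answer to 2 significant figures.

1.9e-08 W/m²

L = 10·log₁₀(I/I₀) ⇒ I = I₀·10^(L/10) = 10⁻¹² × 10^4.27.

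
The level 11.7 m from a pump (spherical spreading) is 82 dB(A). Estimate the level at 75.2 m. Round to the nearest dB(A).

66 dB(A)

Point-source attenuation: ΔL = 20·log₁₀(r₂/r₁) = 20·log₁₀(75.2/11.7) = 16.161 dB.
L₂ = 82 − 20·log₁₀(75.2/11.7) = 82 − 16.161 = 65.84 dB(A).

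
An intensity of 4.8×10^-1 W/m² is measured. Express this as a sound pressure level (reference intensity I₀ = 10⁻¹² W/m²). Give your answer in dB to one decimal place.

L = 10·log₁₀(I/I₀) = 10·log₁₀(4.8×10^-1/10⁻¹²) = 10·log₁₀(4.8×10^11).
L = 10·(0.6812 + 11) = 116.81 dB.

116.8 dB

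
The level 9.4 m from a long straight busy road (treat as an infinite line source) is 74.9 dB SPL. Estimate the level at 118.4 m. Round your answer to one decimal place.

Cylindrical spreading from a line source gives a 10·log₁₀(r₂/r₁) drop.
L₂ = 74.9 − 10·log₁₀(118.4/9.4) = 74.9 − 11.002 = 63.90 dB SPL.

63.9 dB SPL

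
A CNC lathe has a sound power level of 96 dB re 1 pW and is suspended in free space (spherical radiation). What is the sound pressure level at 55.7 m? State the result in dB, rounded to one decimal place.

50.1 dB

L_p = L_w − 10·log₁₀(4π·r²) with r = 55.7 m.
4π·r² = 3.899e+04 m², 10·log₁₀ of that is 45.909 dB.
L_p = 96 − 45.909 = 50.09 dB.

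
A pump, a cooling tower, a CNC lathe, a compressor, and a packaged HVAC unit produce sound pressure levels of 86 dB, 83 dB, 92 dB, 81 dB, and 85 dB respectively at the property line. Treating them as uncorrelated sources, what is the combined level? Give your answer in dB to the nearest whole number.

94 dB

Incoherent sources combine by intensity addition: L_total = 10·log₁₀(Σ 10^(L_i/10)).
Σ 10^(L/10) = 10^(86/10) + 10^(83/10) + 10^(92/10) + 10^(81/10) + 10^(85/10) = 2.625e+09.
L_total = 10·log₁₀(2.625e+09) = 94.19 dB.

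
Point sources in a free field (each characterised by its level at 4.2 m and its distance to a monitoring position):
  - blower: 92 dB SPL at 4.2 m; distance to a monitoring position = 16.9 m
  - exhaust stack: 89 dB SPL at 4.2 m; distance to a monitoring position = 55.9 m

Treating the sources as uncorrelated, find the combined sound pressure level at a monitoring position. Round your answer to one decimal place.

Apply inverse-square spreading to bring every level to the receiver, then sum 10^(L/10).
blower: 92 − 20·log₁₀(16.9/4.2) = 92 − 12.09 = 79.91 dB SPL.
exhaust stack: 89 − 20·log₁₀(55.9/4.2) = 89 − 22.48 = 66.52 dB SPL.
Σ 10^(L/10) = 1.024e+08 → L_total = 10·log₁₀(1.024e+08) = 80.10 dB SPL.

80.1 dB SPL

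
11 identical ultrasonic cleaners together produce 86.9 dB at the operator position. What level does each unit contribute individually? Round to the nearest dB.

Dividing the total intensity by 11 lowers the level by 10·log₁₀ 11 = 10.414 dB: L₁ = 86.9 − 10.414.

76 dB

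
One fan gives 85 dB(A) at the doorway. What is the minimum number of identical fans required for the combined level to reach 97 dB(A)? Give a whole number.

Need L₁ + 10·log₁₀ N ≥ 97, i.e. log₁₀ N ≥ 1.20.
N ≥ 10^(12.0/10) = 15.849, so N = 16.

16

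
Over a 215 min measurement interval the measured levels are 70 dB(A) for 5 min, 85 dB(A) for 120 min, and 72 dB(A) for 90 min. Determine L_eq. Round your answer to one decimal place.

82.6 dB(A)

The energy average is taken in the linear domain: L_eq = 10·log₁₀[(Σ tᵢ·10^(Lᵢ/10))/T], T = 215 min.
Σ tᵢ·10^(Lᵢ/10) = 5·10^(70/10) + 120·10^(85/10) + 90·10^(72/10) = 3.942e+10.
L_eq = 10·log₁₀(3.942e+10/215) = 82.63 dB(A).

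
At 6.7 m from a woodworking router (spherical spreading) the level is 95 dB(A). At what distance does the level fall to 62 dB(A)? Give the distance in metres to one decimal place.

Point-source spreading drops the level by 20·log₁₀(r₂/r₁); inverting, r₂/r₁ = 10^(ΔL/20).
r₂ = 6.7·10^((95−62)/20) = 6.7·10^(33.0/20) = 299.28 m.

299.3 m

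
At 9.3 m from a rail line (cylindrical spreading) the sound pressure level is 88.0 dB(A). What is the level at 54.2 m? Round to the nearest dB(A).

80 dB(A)

Cylindrical spreading from a line source gives a 10·log₁₀(r₂/r₁) drop.
L₂ = 88.0 − 10·log₁₀(54.2/9.3) = 88.0 − 7.655 = 80.34 dB(A).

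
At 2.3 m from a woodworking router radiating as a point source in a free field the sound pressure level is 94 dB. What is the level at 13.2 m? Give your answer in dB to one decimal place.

78.8 dB

Spherical spreading from a point source gives a 20·log₁₀(r₂/r₁) drop.
L₂ = 94 − 20·log₁₀(13.2/2.3) = 94 − 15.177 = 78.82 dB.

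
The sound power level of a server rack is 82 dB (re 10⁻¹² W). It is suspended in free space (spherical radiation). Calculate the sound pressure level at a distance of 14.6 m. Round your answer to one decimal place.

L_p = L_w − 10·log₁₀(4π·r²) with r = 14.6 m.
4π·r² = 2679 m², 10·log₁₀ of that is 34.279 dB.
L_p = 82 − 34.279 = 47.72 dB.

47.7 dB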